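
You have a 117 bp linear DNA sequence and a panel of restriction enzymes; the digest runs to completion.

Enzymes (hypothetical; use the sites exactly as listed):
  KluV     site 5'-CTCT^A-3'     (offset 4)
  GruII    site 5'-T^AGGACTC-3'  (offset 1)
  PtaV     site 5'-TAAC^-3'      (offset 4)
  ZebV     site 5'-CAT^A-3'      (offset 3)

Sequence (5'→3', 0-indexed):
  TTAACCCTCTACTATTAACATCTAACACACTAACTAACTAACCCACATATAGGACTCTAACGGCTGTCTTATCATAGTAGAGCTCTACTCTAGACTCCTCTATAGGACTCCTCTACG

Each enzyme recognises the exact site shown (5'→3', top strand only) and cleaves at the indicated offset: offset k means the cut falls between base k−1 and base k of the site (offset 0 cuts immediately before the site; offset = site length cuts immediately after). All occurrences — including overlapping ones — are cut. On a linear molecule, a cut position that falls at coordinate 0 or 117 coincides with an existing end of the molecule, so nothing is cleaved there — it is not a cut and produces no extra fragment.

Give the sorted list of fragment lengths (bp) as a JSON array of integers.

[2,2,3,3,4,4,5,5,5,6,7,8,8,9,10,11,11,14]

Scan for sites:
  KluV CTCTA/4: at [6, 54, 82, 87, 97, 110] ⇒ [10, 58, 86, 91, 101, 114]
  GruII TAGGACTC/1: at [49, 102] ⇒ [50, 103]
  PtaV TAAC/4: at [1, 15, 22, 30, 34, 38, 57] ⇒ [5, 19, 26, 34, 38, 42, 61]
  ZebV CATA/3: at [45, 72] ⇒ [48, 75]

All cut coordinates (distinct, sorted): [5, 10, 19, 26, 34, 38, 42, 48, 50, 58, 61, 75, 86, 91, 101, 103, 114]

Fragment lengths:
  [0,5): 5 bp
  [5,10): 5 bp
  [10,19): 9 bp
  [19,26): 7 bp
  [26,34): 8 bp
  [34,38): 4 bp
  [38,42): 4 bp
  [42,48): 6 bp
  [48,50): 2 bp
  [50,58): 8 bp
  [58,61): 3 bp
  [61,75): 14 bp
  [75,86): 11 bp
  [86,91): 5 bp
  [91,101): 10 bp
  [101,103): 2 bp
  [103,114): 11 bp
  [114,117): 3 bp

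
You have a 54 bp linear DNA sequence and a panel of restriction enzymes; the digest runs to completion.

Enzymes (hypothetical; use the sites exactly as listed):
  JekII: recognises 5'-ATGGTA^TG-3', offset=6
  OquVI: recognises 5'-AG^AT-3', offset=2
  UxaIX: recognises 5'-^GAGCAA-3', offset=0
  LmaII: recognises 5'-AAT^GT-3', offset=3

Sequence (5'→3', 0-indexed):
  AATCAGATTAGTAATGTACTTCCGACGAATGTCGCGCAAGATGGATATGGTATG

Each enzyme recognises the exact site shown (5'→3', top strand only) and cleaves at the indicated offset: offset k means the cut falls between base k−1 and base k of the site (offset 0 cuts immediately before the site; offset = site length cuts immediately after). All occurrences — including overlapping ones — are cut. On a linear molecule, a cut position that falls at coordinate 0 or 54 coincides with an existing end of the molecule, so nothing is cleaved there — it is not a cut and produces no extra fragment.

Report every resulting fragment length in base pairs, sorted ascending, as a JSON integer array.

Per-enzyme occurrences:
  JekII ATGGTATG/6: at [46] ⇒ [52]
  OquVI AGAT/2: at [4, 38] ⇒ [6, 40]
  UxaIX (GAGCAA, off=0): no sites
  LmaII AATGT/3: at [12, 27] ⇒ [15, 30]

Pooled cuts: [6, 15, 30, 40, 52]

Fragment lengths:
  [0,6): 6 bp
  [6,15): 9 bp
  [15,30): 15 bp
  [30,40): 10 bp
  [40,52): 12 bp
  [52,54): 2 bp

[2,6,9,10,12,15]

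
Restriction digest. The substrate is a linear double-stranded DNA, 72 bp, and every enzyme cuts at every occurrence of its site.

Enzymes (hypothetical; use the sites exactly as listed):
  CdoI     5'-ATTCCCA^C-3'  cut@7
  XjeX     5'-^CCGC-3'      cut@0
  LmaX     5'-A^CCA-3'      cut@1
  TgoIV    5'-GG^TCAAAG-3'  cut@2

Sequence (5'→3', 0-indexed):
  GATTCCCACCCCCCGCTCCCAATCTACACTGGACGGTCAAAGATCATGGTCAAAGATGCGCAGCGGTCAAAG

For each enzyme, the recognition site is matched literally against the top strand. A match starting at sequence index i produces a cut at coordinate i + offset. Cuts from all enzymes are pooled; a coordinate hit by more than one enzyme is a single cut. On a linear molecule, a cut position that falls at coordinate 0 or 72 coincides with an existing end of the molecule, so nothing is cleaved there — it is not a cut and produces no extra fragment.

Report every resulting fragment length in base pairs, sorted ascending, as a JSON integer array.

Per-enzyme occurrences:
  CdoI (ATTCCCAC, off=7): starts [1] → cuts [8]
  XjeX (CCGC, off=0): starts [12] → cuts [12]
  LmaX (ACCA, off=1): no sites
  TgoIV (GGTCAAAG, off=2): starts [34, 47, 64] → cuts [36, 49, 66]

Pooled cuts: [8, 12, 36, 49, 66]

Fragment lengths:
  [0,8): 8 bp
  [8,12): 4 bp
  [12,36): 24 bp
  [36,49): 13 bp
  [49,66): 17 bp
  [66,72): 6 bp

[4,6,8,13,17,24]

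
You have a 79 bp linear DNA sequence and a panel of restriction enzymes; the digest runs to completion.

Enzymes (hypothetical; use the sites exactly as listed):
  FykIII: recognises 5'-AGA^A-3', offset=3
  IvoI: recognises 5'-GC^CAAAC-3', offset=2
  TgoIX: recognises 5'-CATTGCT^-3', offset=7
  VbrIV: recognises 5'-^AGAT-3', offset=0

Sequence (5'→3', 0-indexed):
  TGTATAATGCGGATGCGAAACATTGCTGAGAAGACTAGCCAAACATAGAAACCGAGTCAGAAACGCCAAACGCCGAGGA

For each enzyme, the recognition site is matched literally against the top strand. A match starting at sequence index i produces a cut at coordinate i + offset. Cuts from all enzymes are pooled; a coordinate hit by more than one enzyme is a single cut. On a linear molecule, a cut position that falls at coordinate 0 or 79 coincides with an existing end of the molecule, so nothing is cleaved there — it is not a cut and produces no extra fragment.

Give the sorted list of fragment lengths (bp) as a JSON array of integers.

[4,5,8,10,12,13,27]

Site scan:
  FykIII (AGAA, off=3): starts [28, 46, 58] → cuts [31, 49, 61]
  IvoI (GCCAAAC, off=2): starts [37, 64] → cuts [39, 66]
  TgoIX (CATTGCT, off=7): starts [20] → cuts [27]
  VbrIV (AGAT, off=0): no sites

All cut coordinates (distinct, sorted): [27, 31, 39, 49, 61, 66]

Fragment lengths:
  [0,27): 27 bp
  [27,31): 4 bp
  [31,39): 8 bp
  [39,49): 10 bp
  [49,61): 12 bp
  [61,66): 5 bp
  [66,79): 13 bp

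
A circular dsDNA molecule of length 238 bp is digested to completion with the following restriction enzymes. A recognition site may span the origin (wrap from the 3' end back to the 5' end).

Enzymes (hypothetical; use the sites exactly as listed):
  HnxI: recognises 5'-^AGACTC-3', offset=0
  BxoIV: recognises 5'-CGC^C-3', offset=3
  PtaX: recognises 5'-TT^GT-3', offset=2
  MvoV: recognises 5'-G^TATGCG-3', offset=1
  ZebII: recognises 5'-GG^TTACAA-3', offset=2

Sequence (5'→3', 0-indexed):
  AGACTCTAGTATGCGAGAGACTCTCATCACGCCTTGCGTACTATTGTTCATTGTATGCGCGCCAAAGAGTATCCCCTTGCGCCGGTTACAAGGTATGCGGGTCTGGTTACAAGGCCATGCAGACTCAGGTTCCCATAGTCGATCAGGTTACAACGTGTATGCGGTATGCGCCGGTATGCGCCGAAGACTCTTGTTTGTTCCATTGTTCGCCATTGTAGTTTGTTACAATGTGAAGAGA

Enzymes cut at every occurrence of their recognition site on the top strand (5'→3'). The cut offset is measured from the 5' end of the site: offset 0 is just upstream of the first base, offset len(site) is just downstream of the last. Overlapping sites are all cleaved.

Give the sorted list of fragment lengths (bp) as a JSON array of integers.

Scan for sites:
  HnxI AGACTC/0: at [0, 17, 120, 184] ⇒ [0, 17, 120, 184]
  BxoIV CGCC/3: at [29, 59, 79, 168, 178, 207] ⇒ [32, 62, 82, 171, 181, 210]
  PtaX TTGT/2: at [43, 50, 190, 194, 202, 212, 219] ⇒ [45, 52, 192, 196, 204, 214, 221]
  MvoV GTATGCG/1: at [8, 52, 92, 156, 163, 173] ⇒ [9, 53, 93, 157, 164, 174]
  ZebII GGTTACAA/2: at [83, 104, 145] ⇒ [85, 106, 147]

All cut coordinates (distinct, sorted): [0, 9, 17, 32, 45, 52, 53, 62, 82, 85, 93, 106, 120, 147, 157, 164, 171, 174, 181, 184, 192, 196, 204, 210, 214, 221]

Fragment lengths:
  0→9: 9 bp
  9→17: 8 bp
  17→32: 15 bp
  32→45: 13 bp
  45→52: 7 bp
  52→53: 1 bp
  53→62: 9 bp
  62→82: 20 bp
  82→85: 3 bp
  85→93: 8 bp
  93→106: 13 bp
  106→120: 14 bp
  120→147: 27 bp
  147→157: 10 bp
  157→164: 7 bp
  164→171: 7 bp
  171→174: 3 bp
  174→181: 7 bp
  181→184: 3 bp
  184→192: 8 bp
  192→196: 4 bp
  196→204: 8 bp
  204→210: 6 bp
  210→214: 4 bp
  214→221: 7 bp
  221→0 (wrap): 238-221+0 = 17 bp

[1,3,3,3,4,4,6,7,7,7,7,7,8,8,8,8,9,9,10,13,13,14,15,17,20,27]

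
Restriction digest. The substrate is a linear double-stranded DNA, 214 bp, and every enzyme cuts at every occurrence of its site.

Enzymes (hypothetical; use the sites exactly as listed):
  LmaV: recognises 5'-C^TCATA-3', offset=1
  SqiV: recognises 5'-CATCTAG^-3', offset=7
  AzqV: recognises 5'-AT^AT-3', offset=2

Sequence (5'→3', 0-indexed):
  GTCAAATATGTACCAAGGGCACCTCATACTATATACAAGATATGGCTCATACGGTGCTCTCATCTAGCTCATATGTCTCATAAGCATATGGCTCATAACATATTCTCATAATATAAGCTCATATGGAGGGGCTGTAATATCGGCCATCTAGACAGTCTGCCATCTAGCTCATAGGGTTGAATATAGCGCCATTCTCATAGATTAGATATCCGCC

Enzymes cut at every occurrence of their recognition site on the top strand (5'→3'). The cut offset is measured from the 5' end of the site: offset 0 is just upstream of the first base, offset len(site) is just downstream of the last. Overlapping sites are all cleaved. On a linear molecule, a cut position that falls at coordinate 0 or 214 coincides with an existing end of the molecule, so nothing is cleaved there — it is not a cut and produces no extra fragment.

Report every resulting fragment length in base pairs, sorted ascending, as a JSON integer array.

Per-enzyme occurrences:
  LmaV CTCATA/1: at [22, 45, 67, 76, 91, 104, 117, 167, 193] ⇒ [23, 46, 68, 77, 92, 105, 118, 168, 194]
  SqiV CATCTAG/7: at [60, 144, 160] ⇒ [67, 151, 167]
  AzqV ATAT/2: at [5, 30, 39, 70, 85, 99, 110, 120, 136, 180, 205] ⇒ [7, 32, 41, 72, 87, 101, 112, 122, 138, 182, 207]

Pooled cuts: [7, 23, 32, 41, 46, 67, 68, 72, 77, 87, 92, 101, 105, 112, 118, 122, 138, 151, 167, 168, 182, 194, 207]

Fragments:
  [0,7): 7 bp
  [7,23): 16 bp
  [23,32): 9 bp
  [32,41): 9 bp
  [41,46): 5 bp
  [46,67): 21 bp
  [67,68): 1 bp
  [68,72): 4 bp
  [72,77): 5 bp
  [77,87): 10 bp
  [87,92): 5 bp
  [92,101): 9 bp
  [101,105): 4 bp
  [105,112): 7 bp
  [112,118): 6 bp
  [118,122): 4 bp
  [122,138): 16 bp
  [138,151): 13 bp
  [151,167): 16 bp
  [167,168): 1 bp
  [168,182): 14 bp
  [182,194): 12 bp
  [194,207): 13 bp
  [207,214): 7 bp

[1,1,4,4,4,5,5,5,6,7,7,7,9,9,9,10,12,13,13,14,16,16,16,21]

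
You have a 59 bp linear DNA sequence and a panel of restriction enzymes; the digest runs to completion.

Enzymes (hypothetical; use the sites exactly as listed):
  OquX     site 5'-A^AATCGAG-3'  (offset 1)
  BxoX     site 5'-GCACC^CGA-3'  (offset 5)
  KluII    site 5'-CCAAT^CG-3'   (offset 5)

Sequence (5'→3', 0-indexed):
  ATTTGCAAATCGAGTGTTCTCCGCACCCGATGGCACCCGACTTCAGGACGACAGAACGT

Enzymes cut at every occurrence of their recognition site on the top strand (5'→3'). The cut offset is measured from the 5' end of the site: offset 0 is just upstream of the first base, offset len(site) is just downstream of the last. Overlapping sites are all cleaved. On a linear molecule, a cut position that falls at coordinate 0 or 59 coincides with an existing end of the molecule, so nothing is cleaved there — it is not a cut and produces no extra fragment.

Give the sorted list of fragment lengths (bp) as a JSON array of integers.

Per-enzyme occurrences:
  OquX (AAATCGAG, off=1): starts [6] → cuts [7]
  BxoX (GCACCCGA, off=5): starts [22, 32] → cuts [27, 37]
  KluII (CCAATCG, off=5): no sites

Pooled cuts: [7, 27, 37]

Fragment lengths:
  [0,7): 7 bp
  [7,27): 20 bp
  [27,37): 10 bp
  [37,59): 22 bp

[7,10,20,22]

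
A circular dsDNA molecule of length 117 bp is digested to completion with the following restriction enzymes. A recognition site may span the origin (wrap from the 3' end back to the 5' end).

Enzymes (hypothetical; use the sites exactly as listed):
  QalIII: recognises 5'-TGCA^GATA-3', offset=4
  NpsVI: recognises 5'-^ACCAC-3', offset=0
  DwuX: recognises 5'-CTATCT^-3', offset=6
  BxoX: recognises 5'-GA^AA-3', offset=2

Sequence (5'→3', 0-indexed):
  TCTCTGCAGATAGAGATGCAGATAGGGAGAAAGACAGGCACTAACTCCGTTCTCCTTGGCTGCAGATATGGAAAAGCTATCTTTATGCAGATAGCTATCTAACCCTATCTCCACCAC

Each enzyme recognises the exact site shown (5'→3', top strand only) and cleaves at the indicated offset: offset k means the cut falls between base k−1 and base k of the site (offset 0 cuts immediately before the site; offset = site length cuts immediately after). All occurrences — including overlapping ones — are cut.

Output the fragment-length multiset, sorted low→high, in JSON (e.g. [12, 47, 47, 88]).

[2,7,8,10,10,10,11,12,13,34]

Scan for sites:
  QalIII (TGCAGATA, off=4): starts [4, 16, 60, 85] → cuts [8, 20, 64, 89]
  NpsVI (ACCAC, off=0): starts [112] → cuts [112]
  DwuX (CTATCT, off=6): starts [76, 94, 104] → cuts [82, 100, 110]
  BxoX (GAAA, off=2): starts [28, 70] → cuts [30, 72]

Pooled cuts: [8, 20, 30, 64, 72, 82, 89, 100, 110, 112]

Fragment lengths:
  8→20: 12 bp
  20→30: 10 bp
  30→64: 34 bp
  64→72: 8 bp
  72→82: 10 bp
  82→89: 7 bp
  89→100: 11 bp
  100→110: 10 bp
  110→112: 2 bp
  112→8 (wrap): 117-112+8 = 13 bp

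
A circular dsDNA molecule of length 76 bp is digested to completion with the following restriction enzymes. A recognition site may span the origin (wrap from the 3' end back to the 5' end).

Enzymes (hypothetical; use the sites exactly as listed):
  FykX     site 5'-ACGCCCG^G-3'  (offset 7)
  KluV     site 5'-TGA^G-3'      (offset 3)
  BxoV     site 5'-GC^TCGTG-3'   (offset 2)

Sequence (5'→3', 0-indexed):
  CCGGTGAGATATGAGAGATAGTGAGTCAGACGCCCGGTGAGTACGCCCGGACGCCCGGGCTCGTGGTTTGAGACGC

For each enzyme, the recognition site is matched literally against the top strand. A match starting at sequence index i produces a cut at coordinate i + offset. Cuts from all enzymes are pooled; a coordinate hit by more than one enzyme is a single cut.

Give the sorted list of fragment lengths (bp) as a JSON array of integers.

[3,4,4,7,8,8,9,10,11,12]

Site scan:
  FykX (ACGCCCGG, off=7): starts [29, 42, 50, 72] → cuts [3, 36, 49, 57]
  KluV (TGAG, off=3): starts [4, 11, 21, 37, 68] → cuts [7, 14, 24, 40, 71]
  BxoV (GCTCGTG, off=2): starts [58] → cuts [60]

Pooled cuts: [3, 7, 14, 24, 36, 40, 49, 57, 60, 71]

Fragments:
  3→7: 4 bp
  7→14: 7 bp
  14→24: 10 bp
  24→36: 12 bp
  36→40: 4 bp
  40→49: 9 bp
  49→57: 8 bp
  57→60: 3 bp
  60→71: 11 bp
  71→3 (wrap): 76-71+3 = 8 bp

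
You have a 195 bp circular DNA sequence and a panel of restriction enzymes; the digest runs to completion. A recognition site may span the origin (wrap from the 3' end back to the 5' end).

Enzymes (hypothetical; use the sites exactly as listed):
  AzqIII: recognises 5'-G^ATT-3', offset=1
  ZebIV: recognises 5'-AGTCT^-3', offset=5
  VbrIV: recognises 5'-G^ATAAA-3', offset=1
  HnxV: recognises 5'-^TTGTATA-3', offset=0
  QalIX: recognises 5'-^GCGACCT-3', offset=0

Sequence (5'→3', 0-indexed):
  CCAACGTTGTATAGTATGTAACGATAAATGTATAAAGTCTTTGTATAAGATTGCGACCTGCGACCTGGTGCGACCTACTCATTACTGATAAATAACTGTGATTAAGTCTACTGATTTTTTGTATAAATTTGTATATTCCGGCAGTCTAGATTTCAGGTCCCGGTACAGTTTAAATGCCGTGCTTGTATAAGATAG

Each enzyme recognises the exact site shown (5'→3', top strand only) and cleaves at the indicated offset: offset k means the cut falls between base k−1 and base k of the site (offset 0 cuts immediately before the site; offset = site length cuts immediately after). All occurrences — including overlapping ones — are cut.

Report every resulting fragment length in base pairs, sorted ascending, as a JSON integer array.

[2,3,4,5,7,9,9,10,10,13,17,17,18,19,19,33]

Per-enzyme occurrences:
  AzqIII (GATT, off=1): starts [48, 99, 112, 148] → cuts [49, 100, 113, 149]
  ZebIV (AGTCT, off=5): starts [35, 104, 142] → cuts [40, 109, 147]
  VbrIV (GATAAA, off=1): starts [22, 86] → cuts [23, 87]
  HnxV (TTGTATA, off=0): starts [6, 40, 118, 128, 182] → cuts [6, 40, 118, 128, 182]
  QalIX (GCGACCT, off=0): starts [52, 59, 69] → cuts [52, 59, 69]

All cut coordinates (distinct, sorted): [6, 23, 40, 49, 52, 59, 69, 87, 100, 109, 113, 118, 128, 147, 149, 182]

Fragment lengths:
  6→23: 17 bp
  23→40: 17 bp
  40→49: 9 bp
  49→52: 3 bp
  52→59: 7 bp
  59→69: 10 bp
  69→87: 18 bp
  87→100: 13 bp
  100→109: 9 bp
  109→113: 4 bp
  113→118: 5 bp
  118→128: 10 bp
  128→147: 19 bp
  147→149: 2 bp
  149→182: 33 bp
  182→6 (wrap): 195-182+6 = 19 bp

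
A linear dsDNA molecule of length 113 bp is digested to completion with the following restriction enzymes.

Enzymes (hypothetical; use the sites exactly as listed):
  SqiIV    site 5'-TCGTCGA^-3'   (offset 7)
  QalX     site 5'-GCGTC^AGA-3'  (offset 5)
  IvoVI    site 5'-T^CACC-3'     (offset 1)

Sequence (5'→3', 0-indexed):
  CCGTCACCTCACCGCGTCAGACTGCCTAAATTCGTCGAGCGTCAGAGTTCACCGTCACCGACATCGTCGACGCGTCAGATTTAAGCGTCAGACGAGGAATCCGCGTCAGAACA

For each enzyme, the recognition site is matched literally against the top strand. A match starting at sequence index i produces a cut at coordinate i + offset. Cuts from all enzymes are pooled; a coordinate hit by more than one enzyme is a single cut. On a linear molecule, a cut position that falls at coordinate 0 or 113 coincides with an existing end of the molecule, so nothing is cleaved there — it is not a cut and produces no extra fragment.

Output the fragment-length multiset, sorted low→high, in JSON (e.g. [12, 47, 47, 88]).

Scan for sites:
  SqiIV TCGTCGA/7: at [31, 63] ⇒ [38, 70]
  QalX GCGTCAGA/5: at [13, 38, 71, 84, 102] ⇒ [18, 43, 76, 89, 107]
  IvoVI TCACC/1: at [3, 8, 48, 54] ⇒ [4, 9, 49, 55]

Pooled cuts: [4, 9, 18, 38, 43, 49, 55, 70, 76, 89, 107]

Fragments:
  [0,4): 4 bp
  [4,9): 5 bp
  [9,18): 9 bp
  [18,38): 20 bp
  [38,43): 5 bp
  [43,49): 6 bp
  [49,55): 6 bp
  [55,70): 15 bp
  [70,76): 6 bp
  [76,89): 13 bp
  [89,107): 18 bp
  [107,113): 6 bp

[4,5,5,6,6,6,6,9,13,15,18,20]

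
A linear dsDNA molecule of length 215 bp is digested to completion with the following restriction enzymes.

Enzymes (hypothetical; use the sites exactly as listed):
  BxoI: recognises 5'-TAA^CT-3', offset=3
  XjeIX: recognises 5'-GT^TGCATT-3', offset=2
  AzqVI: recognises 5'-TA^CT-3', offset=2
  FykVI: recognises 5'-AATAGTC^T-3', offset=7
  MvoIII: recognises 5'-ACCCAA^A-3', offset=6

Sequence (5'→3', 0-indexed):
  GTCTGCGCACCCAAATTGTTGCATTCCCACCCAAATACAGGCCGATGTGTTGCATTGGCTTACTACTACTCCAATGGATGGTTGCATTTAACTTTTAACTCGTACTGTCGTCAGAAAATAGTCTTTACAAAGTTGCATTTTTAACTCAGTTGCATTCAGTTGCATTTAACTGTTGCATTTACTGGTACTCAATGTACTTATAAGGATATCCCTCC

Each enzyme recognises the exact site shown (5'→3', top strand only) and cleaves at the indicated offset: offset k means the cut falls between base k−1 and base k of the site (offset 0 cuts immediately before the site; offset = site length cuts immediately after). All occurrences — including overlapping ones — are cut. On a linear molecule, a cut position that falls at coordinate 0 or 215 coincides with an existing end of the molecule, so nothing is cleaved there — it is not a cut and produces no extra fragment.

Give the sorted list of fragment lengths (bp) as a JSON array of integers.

Scan for sites:
  BxoI TAACT/3: at [88, 95, 141, 166] ⇒ [91, 98, 144, 169]
  XjeIX GTTGCATT/2: at [17, 48, 80, 131, 148, 158, 171] ⇒ [19, 50, 82, 133, 150, 160, 173]
  AzqVI TACT/2: at [60, 63, 66, 102, 179, 185, 194] ⇒ [62, 65, 68, 104, 181, 187, 196]
  FykVI AATAGTCT/7: at [116] ⇒ [123]
  MvoIII ACCCAAA/6: at [8, 28] ⇒ [14, 34]

Pooled cuts: [14, 19, 34, 50, 62, 65, 68, 82, 91, 98, 104, 123, 133, 144, 150, 160, 169, 173, 181, 187, 196]

Fragment lengths:
  [0,14): 14 bp
  [14,19): 5 bp
  [19,34): 15 bp
  [34,50): 16 bp
  [50,62): 12 bp
  [62,65): 3 bp
  [65,68): 3 bp
  [68,82): 14 bp
  [82,91): 9 bp
  [91,98): 7 bp
  [98,104): 6 bp
  [104,123): 19 bp
  [123,133): 10 bp
  [133,144): 11 bp
  [144,150): 6 bp
  [150,160): 10 bp
  [160,169): 9 bp
  [169,173): 4 bp
  [173,181): 8 bp
  [181,187): 6 bp
  [187,196): 9 bp
  [196,215): 19 bp

[3,3,4,5,6,6,6,7,8,9,9,9,10,10,11,12,14,14,15,16,19,19]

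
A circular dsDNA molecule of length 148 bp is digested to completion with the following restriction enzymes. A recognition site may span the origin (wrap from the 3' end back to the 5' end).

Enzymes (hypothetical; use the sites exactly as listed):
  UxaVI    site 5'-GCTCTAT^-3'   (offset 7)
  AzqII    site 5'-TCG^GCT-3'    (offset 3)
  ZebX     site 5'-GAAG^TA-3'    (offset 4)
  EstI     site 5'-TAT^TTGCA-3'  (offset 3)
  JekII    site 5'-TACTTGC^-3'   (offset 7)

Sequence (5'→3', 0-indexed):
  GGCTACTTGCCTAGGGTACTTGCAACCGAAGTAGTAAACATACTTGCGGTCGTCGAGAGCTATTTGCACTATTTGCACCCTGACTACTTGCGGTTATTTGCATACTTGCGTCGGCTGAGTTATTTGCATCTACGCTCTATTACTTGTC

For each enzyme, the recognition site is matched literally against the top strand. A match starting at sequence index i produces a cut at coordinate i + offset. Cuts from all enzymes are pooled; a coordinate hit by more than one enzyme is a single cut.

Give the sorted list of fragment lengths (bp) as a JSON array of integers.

Site scan:
  UxaVI GCTCTAT/7: at [133] ⇒ [140]
  AzqII TCGGCT/3: at [110, 146] ⇒ [1, 113]
  ZebX GAAGTA/4: at [27] ⇒ [31]
  EstI TATTTGCA/3: at [60, 69, 94, 120] ⇒ [63, 72, 97, 123]
  JekII TACTTGC/7: at [3, 16, 40, 84, 102] ⇒ [10, 23, 47, 91, 109]

All cut coordinates (distinct, sorted): [1, 10, 23, 31, 47, 63, 72, 91, 97, 109, 113, 123, 140]

Fragment lengths:
  1→10: 9 bp
  10→23: 13 bp
  23→31: 8 bp
  31→47: 16 bp
  47→63: 16 bp
  63→72: 9 bp
  72→91: 19 bp
  91→97: 6 bp
  97→109: 12 bp
  109→113: 4 bp
  113→123: 10 bp
  123→140: 17 bp
  140→1 (wrap): 148-140+1 = 9 bp

[4,6,8,9,9,9,10,12,13,16,16,17,19]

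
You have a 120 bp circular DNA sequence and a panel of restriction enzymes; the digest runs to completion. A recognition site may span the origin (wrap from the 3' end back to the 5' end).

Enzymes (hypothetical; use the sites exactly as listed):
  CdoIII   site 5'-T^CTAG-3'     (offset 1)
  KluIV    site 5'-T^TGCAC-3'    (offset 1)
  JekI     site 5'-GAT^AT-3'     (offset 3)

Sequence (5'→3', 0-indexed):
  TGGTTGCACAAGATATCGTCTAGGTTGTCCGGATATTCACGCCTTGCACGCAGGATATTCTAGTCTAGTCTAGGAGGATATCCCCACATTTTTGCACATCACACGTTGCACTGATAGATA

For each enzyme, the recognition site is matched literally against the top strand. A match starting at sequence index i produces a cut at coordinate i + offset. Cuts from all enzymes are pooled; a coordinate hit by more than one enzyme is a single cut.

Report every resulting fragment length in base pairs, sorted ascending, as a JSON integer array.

Site scan:
  CdoIII (TCTAG, off=1): starts [18, 58, 63, 68] → cuts [19, 59, 64, 69]
  KluIV (TTGCAC, off=1): starts [3, 43, 91, 105] → cuts [4, 44, 92, 106]
  JekI (GATAT, off=3): starts [11, 31, 53, 76, 116] → cuts [14, 34, 56, 79, 119]

Pooled cuts: [4, 14, 19, 34, 44, 56, 59, 64, 69, 79, 92, 106, 119]

Fragments:
  4→14: 10 bp
  14→19: 5 bp
  19→34: 15 bp
  34→44: 10 bp
  44→56: 12 bp
  56→59: 3 bp
  59→64: 5 bp
  64→69: 5 bp
  69→79: 10 bp
  79→92: 13 bp
  92→106: 14 bp
  106→119: 13 bp
  119→4 (wrap): 120-119+4 = 5 bp

[3,5,5,5,5,10,10,10,12,13,13,14,15]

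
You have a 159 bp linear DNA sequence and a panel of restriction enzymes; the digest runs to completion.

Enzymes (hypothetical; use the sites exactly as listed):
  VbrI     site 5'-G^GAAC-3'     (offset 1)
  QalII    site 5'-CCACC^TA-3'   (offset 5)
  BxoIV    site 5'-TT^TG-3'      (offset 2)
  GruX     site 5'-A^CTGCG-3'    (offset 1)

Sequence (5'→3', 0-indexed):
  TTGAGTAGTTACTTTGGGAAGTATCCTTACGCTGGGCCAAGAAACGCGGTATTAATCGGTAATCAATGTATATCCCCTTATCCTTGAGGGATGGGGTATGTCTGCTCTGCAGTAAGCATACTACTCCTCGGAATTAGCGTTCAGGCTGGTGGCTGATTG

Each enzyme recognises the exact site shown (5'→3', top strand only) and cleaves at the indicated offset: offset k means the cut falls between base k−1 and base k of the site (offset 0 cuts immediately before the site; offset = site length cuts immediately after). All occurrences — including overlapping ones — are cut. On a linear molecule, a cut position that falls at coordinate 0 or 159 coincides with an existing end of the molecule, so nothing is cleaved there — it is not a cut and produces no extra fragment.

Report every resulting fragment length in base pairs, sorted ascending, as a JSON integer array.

[14,145]

Site scan:
  VbrI (GGAAC, off=1): no sites
  QalII (CCACCTA, off=5): no sites
  BxoIV (TTTG, off=2): starts [12] → cuts [14]
  GruX (ACTGCG, off=1): no sites

All cut coordinates (distinct, sorted): [14]

Fragments:
  [0,14): 14 bp
  [14,159): 145 bp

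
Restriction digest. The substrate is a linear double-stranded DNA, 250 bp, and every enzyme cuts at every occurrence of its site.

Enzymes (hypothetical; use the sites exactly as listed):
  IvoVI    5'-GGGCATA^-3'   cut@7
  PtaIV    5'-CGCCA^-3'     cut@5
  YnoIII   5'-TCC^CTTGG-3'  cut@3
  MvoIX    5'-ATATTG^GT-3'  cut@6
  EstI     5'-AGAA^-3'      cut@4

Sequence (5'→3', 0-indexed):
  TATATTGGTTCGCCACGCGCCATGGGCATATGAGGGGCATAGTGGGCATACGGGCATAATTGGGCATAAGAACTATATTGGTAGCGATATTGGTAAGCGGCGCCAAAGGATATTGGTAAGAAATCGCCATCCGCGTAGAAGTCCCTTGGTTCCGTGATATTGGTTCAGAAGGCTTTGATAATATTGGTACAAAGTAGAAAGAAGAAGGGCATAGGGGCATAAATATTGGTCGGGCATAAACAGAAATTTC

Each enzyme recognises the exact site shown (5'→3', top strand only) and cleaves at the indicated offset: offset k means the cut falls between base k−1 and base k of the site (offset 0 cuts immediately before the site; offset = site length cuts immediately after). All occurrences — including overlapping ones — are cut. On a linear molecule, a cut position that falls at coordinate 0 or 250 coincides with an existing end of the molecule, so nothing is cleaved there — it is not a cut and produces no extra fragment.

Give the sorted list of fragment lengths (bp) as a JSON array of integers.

[3,4,4,4,5,7,7,7,7,7,7,7,8,8,8,8,8,8,9,10,10,10,11,11,12,13,13,16,18]

Site scan:
  IvoVI GGGCATA/7: at [23, 34, 43, 51, 61, 206, 214, 231] ⇒ [30, 41, 50, 58, 68, 213, 221, 238]
  PtaIV CGCCA/5: at [10, 17, 100, 124] ⇒ [15, 22, 105, 129]
  YnoIII TCCCTTGG/3: at [141] ⇒ [144]
  MvoIX ATATTGGT/6: at [1, 74, 86, 109, 156, 180, 222] ⇒ [7, 80, 92, 115, 162, 186, 228]
  EstI AGAA/4: at [68, 118, 136, 166, 195, 199, 202, 241] ⇒ [72, 122, 140, 170, 199, 203, 206, 245]

Pooled cuts: [7, 15, 22, 30, 41, 50, 58, 68, 72, 80, 92, 105, 115, 122, 129, 140, 144, 162, 170, 186, 199, 203, 206, 213, 221, 228, 238, 245]

Fragment lengths:
  [0,7): 7 bp
  [7,15): 8 bp
  [15,22): 7 bp
  [22,30): 8 bp
  [30,41): 11 bp
  [41,50): 9 bp
  [50,58): 8 bp
  [58,68): 10 bp
  [68,72): 4 bp
  [72,80): 8 bp
  [80,92): 12 bp
  [92,105): 13 bp
  [105,115): 10 bp
  [115,122): 7 bp
  [122,129): 7 bp
  [129,140): 11 bp
  [140,144): 4 bp
  [144,162): 18 bp
  [162,170): 8 bp
  [170,186): 16 bp
  [186,199): 13 bp
  [199,203): 4 bp
  [203,206): 3 bp
  [206,213): 7 bp
  [213,221): 8 bp
  [221,228): 7 bp
  [228,238): 10 bp
  [238,245): 7 bp
  [245,250): 5 bp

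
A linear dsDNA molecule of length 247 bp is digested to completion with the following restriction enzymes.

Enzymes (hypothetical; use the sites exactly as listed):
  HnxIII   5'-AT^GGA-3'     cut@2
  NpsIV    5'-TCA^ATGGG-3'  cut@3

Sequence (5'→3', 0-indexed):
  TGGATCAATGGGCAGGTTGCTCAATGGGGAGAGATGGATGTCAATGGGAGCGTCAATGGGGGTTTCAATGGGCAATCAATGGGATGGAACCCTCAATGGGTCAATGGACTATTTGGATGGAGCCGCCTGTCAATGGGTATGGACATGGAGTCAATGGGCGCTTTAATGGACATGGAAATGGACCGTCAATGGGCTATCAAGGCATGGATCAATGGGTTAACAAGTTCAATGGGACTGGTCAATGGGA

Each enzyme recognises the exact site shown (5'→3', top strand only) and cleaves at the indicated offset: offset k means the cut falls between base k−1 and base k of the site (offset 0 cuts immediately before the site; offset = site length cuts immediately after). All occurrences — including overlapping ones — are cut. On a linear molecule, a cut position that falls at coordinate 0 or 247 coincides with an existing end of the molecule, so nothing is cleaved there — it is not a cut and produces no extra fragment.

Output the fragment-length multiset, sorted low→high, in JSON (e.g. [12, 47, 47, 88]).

[6,6,6,6,6,7,7,7,8,8,9,10,10,11,12,12,12,13,13,14,14,16,17,17]

Site scan:
  HnxIII (ATGGA, off=2): starts [33, 83, 103, 116, 138, 144, 165, 171, 177, 203] → cuts [35, 85, 105, 118, 140, 146, 167, 173, 179, 205]
  NpsIV (TCAATGGG, off=3): starts [4, 20, 40, 52, 64, 75, 92, 129, 150, 185, 208, 225, 238] → cuts [7, 23, 43, 55, 67, 78, 95, 132, 153, 188, 211, 228, 241]

Pooled cuts: [7, 23, 35, 43, 55, 67, 78, 85, 95, 105, 118, 132, 140, 146, 153, 167, 173, 179, 188, 205, 211, 228, 241]

Fragments:
  [0,7): 7 bp
  [7,23): 16 bp
  [23,35): 12 bp
  [35,43): 8 bp
  [43,55): 12 bp
  [55,67): 12 bp
  [67,78): 11 bp
  [78,85): 7 bp
  [85,95): 10 bp
  [95,105): 10 bp
  [105,118): 13 bp
  [118,132): 14 bp
  [132,140): 8 bp
  [140,146): 6 bp
  [146,153): 7 bp
  [153,167): 14 bp
  [167,173): 6 bp
  [173,179): 6 bp
  [179,188): 9 bp
  [188,205): 17 bp
  [205,211): 6 bp
  [211,228): 17 bp
  [228,241): 13 bp
  [241,247): 6 bp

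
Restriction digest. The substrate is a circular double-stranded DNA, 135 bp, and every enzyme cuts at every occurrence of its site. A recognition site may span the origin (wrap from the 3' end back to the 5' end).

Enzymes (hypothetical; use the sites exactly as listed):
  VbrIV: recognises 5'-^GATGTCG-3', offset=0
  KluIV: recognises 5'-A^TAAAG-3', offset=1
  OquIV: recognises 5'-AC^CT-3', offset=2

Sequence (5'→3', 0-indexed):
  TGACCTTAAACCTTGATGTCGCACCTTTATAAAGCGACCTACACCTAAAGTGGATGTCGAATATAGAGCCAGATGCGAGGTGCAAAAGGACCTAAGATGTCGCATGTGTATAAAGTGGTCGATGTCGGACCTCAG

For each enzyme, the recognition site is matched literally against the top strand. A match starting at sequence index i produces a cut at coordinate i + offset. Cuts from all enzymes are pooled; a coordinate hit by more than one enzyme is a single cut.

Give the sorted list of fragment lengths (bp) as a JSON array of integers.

Per-enzyme occurrences:
  VbrIV GATGTCG/0: at [14, 52, 95, 120] ⇒ [14, 52, 95, 120]
  KluIV ATAAAG/1: at [28, 109] ⇒ [29, 110]
  OquIV ACCT/2: at [2, 9, 22, 36, 42, 89, 128] ⇒ [4, 11, 24, 38, 44, 91, 130]

All cut coordinates (distinct, sorted): [4, 11, 14, 24, 29, 38, 44, 52, 91, 95, 110, 120, 130]

Fragments:
  4→11: 7 bp
  11→14: 3 bp
  14→24: 10 bp
  24→29: 5 bp
  29→38: 9 bp
  38→44: 6 bp
  44→52: 8 bp
  52→91: 39 bp
  91→95: 4 bp
  95→110: 15 bp
  110→120: 10 bp
  120→130: 10 bp
  130→4 (wrap): 135-130+4 = 9 bp

[3,4,5,6,7,8,9,9,10,10,10,15,39]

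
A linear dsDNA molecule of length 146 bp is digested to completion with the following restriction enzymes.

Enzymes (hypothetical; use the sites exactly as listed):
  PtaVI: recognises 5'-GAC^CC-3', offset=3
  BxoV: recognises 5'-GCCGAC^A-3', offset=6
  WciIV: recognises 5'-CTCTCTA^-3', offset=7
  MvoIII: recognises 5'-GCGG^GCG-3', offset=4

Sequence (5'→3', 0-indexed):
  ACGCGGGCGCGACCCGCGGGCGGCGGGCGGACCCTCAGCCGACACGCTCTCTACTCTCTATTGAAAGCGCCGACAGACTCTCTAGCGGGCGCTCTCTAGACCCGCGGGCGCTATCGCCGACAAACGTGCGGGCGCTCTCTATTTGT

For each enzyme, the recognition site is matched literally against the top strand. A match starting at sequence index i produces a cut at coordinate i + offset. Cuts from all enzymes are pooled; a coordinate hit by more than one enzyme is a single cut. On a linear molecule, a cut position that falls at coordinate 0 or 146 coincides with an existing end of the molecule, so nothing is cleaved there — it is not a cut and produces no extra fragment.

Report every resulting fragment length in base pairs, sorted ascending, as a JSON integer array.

[3,4,5,6,6,6,6,7,7,7,10,10,10,10,10,11,14,14]

Site scan:
  PtaVI (GACCC, off=3): starts [10, 29, 98] → cuts [13, 32, 101]
  BxoV (GCCGACA, off=6): starts [37, 68, 115] → cuts [43, 74, 121]
  WciIV (CTCTCTA, off=7): starts [46, 53, 77, 91, 134] → cuts [53, 60, 84, 98, 141]
  MvoIII (GCGGGCG, off=4): starts [2, 15, 22, 84, 103, 127] → cuts [6, 19, 26, 88, 107, 131]

Pooled cuts: [6, 13, 19, 26, 32, 43, 53, 60, 74, 84, 88, 98, 101, 107, 121, 131, 141]

Fragment lengths:
  [0,6): 6 bp
  [6,13): 7 bp
  [13,19): 6 bp
  [19,26): 7 bp
  [26,32): 6 bp
  [32,43): 11 bp
  [43,53): 10 bp
  [53,60): 7 bp
  [60,74): 14 bp
  [74,84): 10 bp
  [84,88): 4 bp
  [88,98): 10 bp
  [98,101): 3 bp
  [101,107): 6 bp
  [107,121): 14 bp
  [121,131): 10 bp
  [131,141): 10 bp
  [141,146): 5 bp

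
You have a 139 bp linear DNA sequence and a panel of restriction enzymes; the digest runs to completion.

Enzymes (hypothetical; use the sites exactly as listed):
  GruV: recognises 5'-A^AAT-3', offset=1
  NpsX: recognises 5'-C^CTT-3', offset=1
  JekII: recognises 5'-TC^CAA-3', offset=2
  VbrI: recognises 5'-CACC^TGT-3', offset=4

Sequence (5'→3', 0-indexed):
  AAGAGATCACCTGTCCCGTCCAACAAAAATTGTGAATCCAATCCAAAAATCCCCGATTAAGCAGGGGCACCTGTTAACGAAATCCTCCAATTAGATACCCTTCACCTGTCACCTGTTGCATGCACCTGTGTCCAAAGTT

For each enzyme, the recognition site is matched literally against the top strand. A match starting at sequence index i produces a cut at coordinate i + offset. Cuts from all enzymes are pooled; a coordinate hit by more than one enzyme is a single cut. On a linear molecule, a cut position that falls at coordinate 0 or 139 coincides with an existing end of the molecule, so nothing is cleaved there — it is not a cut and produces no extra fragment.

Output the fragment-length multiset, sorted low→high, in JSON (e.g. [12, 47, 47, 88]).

Scan for sites:
  GruV (AAAT, off=1): starts [26, 46, 79] → cuts [27, 47, 80]
  NpsX (CCTT, off=1): starts [98] → cuts [99]
  JekII (TCCAA, off=2): starts [18, 36, 41, 85, 130] → cuts [20, 38, 43, 87, 132]
  VbrI (CACCTGT, off=4): starts [7, 67, 102, 109, 122] → cuts [11, 71, 106, 113, 126]

All cut coordinates (distinct, sorted): [11, 20, 27, 38, 43, 47, 71, 80, 87, 99, 106, 113, 126, 132]

Fragment lengths:
  [0,11): 11 bp
  [11,20): 9 bp
  [20,27): 7 bp
  [27,38): 11 bp
  [38,43): 5 bp
  [43,47): 4 bp
  [47,71): 24 bp
  [71,80): 9 bp
  [80,87): 7 bp
  [87,99): 12 bp
  [99,106): 7 bp
  [106,113): 7 bp
  [113,126): 13 bp
  [126,132): 6 bp
  [132,139): 7 bp

[4,5,6,7,7,7,7,7,9,9,11,11,12,13,24]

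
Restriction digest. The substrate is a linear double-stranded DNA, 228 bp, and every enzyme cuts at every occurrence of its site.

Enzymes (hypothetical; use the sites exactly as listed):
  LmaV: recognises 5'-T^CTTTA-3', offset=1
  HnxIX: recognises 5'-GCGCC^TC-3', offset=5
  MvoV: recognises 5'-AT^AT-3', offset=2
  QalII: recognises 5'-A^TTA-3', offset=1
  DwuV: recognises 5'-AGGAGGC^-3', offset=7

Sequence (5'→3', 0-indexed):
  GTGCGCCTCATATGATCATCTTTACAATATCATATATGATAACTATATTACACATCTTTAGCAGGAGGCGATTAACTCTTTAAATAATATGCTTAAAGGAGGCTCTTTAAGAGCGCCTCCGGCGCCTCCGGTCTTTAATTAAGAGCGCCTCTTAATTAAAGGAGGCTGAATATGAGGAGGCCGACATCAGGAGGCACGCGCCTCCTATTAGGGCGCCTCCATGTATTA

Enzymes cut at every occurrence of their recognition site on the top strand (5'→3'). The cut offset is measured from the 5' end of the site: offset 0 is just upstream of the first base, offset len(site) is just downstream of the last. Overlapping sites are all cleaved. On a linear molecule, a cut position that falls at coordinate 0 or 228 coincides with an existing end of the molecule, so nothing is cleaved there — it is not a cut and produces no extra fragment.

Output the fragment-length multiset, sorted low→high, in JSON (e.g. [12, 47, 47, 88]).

[1,1,2,2,3,4,5,5,5,6,6,6,6,7,7,8,8,8,9,9,10,10,11,11,11,11,13,14,14,15]

Site scan:
  LmaV TCTTTA/1: at [18, 54, 76, 103, 131] ⇒ [19, 55, 77, 104, 132]
  HnxIX GCGCCTC/5: at [2, 112, 121, 144, 197, 212] ⇒ [7, 117, 126, 149, 202, 217]
  MvoV ATAT/2: at [9, 26, 31, 33, 44, 86, 169] ⇒ [11, 28, 33, 35, 46, 88, 171]
  QalII ATTA/1: at [46, 70, 137, 154, 206, 224] ⇒ [47, 71, 138, 155, 207, 225]
  DwuV AGGAGGC/7: at [62, 96, 159, 174, 188] ⇒ [69, 103, 166, 181, 195]

All cut coordinates (distinct, sorted): [7, 11, 19, 28, 33, 35, 46, 47, 55, 69, 71, 77, 88, 103, 104, 117, 126, 132, 138, 149, 155, 166, 171, 181, 195, 202, 207, 217, 225]

Fragment lengths:
  [0,7): 7 bp
  [7,11): 4 bp
  [11,19): 8 bp
  [19,28): 9 bp
  [28,33): 5 bp
  [33,35): 2 bp
  [35,46): 11 bp
  [46,47): 1 bp
  [47,55): 8 bp
  [55,69): 14 bp
  [69,71): 2 bp
  [71,77): 6 bp
  [77,88): 11 bp
  [88,103): 15 bp
  [103,104): 1 bp
  [104,117): 13 bp
  [117,126): 9 bp
  [126,132): 6 bp
  [132,138): 6 bp
  [138,149): 11 bp
  [149,155): 6 bp
  [155,166): 11 bp
  [166,171): 5 bp
  [171,181): 10 bp
  [181,195): 14 bp
  [195,202): 7 bp
  [202,207): 5 bp
  [207,217): 10 bp
  [217,225): 8 bp
  [225,228): 3 bp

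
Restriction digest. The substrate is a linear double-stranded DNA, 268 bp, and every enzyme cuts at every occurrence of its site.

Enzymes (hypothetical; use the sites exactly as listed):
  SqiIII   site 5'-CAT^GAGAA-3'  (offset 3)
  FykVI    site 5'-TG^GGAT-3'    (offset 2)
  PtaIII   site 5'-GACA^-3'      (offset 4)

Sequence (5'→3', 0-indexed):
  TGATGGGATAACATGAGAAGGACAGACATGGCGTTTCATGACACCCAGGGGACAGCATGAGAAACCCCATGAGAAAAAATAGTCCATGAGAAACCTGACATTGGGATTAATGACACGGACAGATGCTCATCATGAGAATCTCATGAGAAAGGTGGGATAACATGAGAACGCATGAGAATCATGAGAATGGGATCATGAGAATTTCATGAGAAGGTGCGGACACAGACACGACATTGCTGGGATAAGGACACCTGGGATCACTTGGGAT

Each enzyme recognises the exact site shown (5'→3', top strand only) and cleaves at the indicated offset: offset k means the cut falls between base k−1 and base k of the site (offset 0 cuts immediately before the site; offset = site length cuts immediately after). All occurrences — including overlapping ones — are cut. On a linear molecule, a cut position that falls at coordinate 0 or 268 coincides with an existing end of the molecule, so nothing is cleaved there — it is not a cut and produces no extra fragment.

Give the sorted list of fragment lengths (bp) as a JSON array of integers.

Site scan:
  SqiIII (CATGAGAA, off=3): starts [11, 55, 67, 84, 130, 141, 160, 170, 179, 193, 204] → cuts [14, 58, 70, 87, 133, 144, 163, 173, 182, 196, 207]
  FykVI (TGGGAT, off=2): starts [3, 101, 152, 187, 237, 252, 262] → cuts [5, 103, 154, 189, 239, 254, 264]
  PtaIII (GACA, off=4): starts [20, 24, 39, 50, 96, 111, 117, 218, 224, 229, 246] → cuts [24, 28, 43, 54, 100, 115, 121, 222, 228, 233, 250]

Pooled cuts: [5, 14, 24, 28, 43, 54, 58, 70, 87, 100, 103, 115, 121, 133, 144, 154, 163, 173, 182, 189, 196, 207, 222, 228, 233, 239, 250, 254, 264]

Fragment lengths:
  [0,5): 5 bp
  [5,14): 9 bp
  [14,24): 10 bp
  [24,28): 4 bp
  [28,43): 15 bp
  [43,54): 11 bp
  [54,58): 4 bp
  [58,70): 12 bp
  [70,87): 17 bp
  [87,100): 13 bp
  [100,103): 3 bp
  [103,115): 12 bp
  [115,121): 6 bp
  [121,133): 12 bp
  [133,144): 11 bp
  [144,154): 10 bp
  [154,163): 9 bp
  [163,173): 10 bp
  [173,182): 9 bp
  [182,189): 7 bp
  [189,196): 7 bp
  [196,207): 11 bp
  [207,222): 15 bp
  [222,228): 6 bp
  [228,233): 5 bp
  [233,239): 6 bp
  [239,250): 11 bp
  [250,254): 4 bp
  [254,264): 10 bp
  [264,268): 4 bp

[3,4,4,4,4,5,5,6,6,6,7,7,9,9,9,10,10,10,10,11,11,11,11,12,12,12,13,15,15,17]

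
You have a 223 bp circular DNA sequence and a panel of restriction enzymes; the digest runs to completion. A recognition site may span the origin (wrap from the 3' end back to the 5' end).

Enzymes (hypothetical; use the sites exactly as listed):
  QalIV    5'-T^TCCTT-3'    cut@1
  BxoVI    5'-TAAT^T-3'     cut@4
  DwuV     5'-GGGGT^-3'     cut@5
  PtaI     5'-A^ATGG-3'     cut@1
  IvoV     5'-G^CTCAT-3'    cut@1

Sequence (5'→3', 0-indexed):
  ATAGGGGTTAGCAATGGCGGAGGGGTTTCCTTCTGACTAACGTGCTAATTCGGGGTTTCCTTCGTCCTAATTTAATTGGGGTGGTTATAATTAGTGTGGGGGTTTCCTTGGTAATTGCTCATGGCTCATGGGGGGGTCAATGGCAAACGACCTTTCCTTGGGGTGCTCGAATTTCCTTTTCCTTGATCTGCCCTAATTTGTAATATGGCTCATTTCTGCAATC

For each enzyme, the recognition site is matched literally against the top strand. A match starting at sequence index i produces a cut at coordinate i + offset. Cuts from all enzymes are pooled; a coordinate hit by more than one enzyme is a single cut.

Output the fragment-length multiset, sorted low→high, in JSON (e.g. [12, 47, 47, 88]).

Scan for sites:
  QalIV (TTCCTT, off=1): starts [26, 56, 103, 153, 172, 178] → cuts [27, 57, 104, 154, 173, 179]
  BxoVI (TAATT, off=4): starts [45, 67, 72, 87, 111, 193] → cuts [49, 71, 76, 91, 115, 197]
  DwuV (GGGGT, off=5): starts [3, 21, 51, 77, 98, 132, 159] → cuts [8, 26, 56, 82, 103, 137, 164]
  PtaI (AATGG, off=1): starts [12, 138] → cuts [13, 139]
  IvoV (GCTCAT, off=1): starts [116, 123, 207] → cuts [117, 124, 208]

Pooled cuts: [8, 13, 26, 27, 49, 56, 57, 71, 76, 82, 91, 103, 104, 115, 117, 124, 137, 139, 154, 164, 173, 179, 197, 208]

Fragments:
  8→13: 5 bp
  13→26: 13 bp
  26→27: 1 bp
  27→49: 22 bp
  49→56: 7 bp
  56→57: 1 bp
  57→71: 14 bp
  71→76: 5 bp
  76→82: 6 bp
  82→91: 9 bp
  91→103: 12 bp
  103→104: 1 bp
  104→115: 11 bp
  115→117: 2 bp
  117→124: 7 bp
  124→137: 13 bp
  137→139: 2 bp
  139→154: 15 bp
  154→164: 10 bp
  164→173: 9 bp
  173→179: 6 bp
  179→197: 18 bp
  197→208: 11 bp
  208→8 (wrap): 223-208+8 = 23 bp

[1,1,1,2,2,5,5,6,6,7,7,9,9,10,11,11,12,13,13,14,15,18,22,23]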